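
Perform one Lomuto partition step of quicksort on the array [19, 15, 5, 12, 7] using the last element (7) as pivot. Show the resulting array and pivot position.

Lomuto partition with pivot = 7:

Initial array: [19, 15, 5, 12, 7]

arr[0]=19 > 7: no swap
arr[1]=15 > 7: no swap
arr[2]=5 <= 7: swap with position 0, array becomes [5, 15, 19, 12, 7]
arr[3]=12 > 7: no swap

Place pivot at position 1: [5, 7, 19, 12, 15]
Pivot position: 1

After partitioning with pivot 7, the array becomes [5, 7, 19, 12, 15]. The pivot is placed at index 1. All elements to the left of the pivot are <= 7, and all elements to the right are > 7.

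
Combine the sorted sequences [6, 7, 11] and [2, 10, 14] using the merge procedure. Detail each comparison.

Merging process:

Compare 6 vs 2: take 2 from right. Merged: [2]
Compare 6 vs 10: take 6 from left. Merged: [2, 6]
Compare 7 vs 10: take 7 from left. Merged: [2, 6, 7]
Compare 11 vs 10: take 10 from right. Merged: [2, 6, 7, 10]
Compare 11 vs 14: take 11 from left. Merged: [2, 6, 7, 10, 11]
Append remaining from right: [14]. Merged: [2, 6, 7, 10, 11, 14]

Final merged array: [2, 6, 7, 10, 11, 14]
Total comparisons: 5

The merged array is [2, 6, 7, 10, 11, 14], requiring 5 comparisons. The merge step runs in O(n) time where n is the total number of elements.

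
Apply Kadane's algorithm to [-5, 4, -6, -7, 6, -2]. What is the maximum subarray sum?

Using Kadane's algorithm on [-5, 4, -6, -7, 6, -2]:

Scanning through the array:
Position 1 (value 4): max_ending_here = 4, max_so_far = 4
Position 2 (value -6): max_ending_here = -2, max_so_far = 4
Position 3 (value -7): max_ending_here = -7, max_so_far = 4
Position 4 (value 6): max_ending_here = 6, max_so_far = 6
Position 5 (value -2): max_ending_here = 4, max_so_far = 6

Maximum subarray: [6]
Maximum sum: 6

The maximum subarray is [6] with sum 6. This subarray runs from index 4 to index 4.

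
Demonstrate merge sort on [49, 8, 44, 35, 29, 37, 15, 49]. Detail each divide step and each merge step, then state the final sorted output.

Merge sort trace:

Split: [49, 8, 44, 35, 29, 37, 15, 49] -> [49, 8, 44, 35] and [29, 37, 15, 49]
  Split: [49, 8, 44, 35] -> [49, 8] and [44, 35]
    Split: [49, 8] -> [49] and [8]
    Merge: [49] + [8] -> [8, 49]
    Split: [44, 35] -> [44] and [35]
    Merge: [44] + [35] -> [35, 44]
  Merge: [8, 49] + [35, 44] -> [8, 35, 44, 49]
  Split: [29, 37, 15, 49] -> [29, 37] and [15, 49]
    Split: [29, 37] -> [29] and [37]
    Merge: [29] + [37] -> [29, 37]
    Split: [15, 49] -> [15] and [49]
    Merge: [15] + [49] -> [15, 49]
  Merge: [29, 37] + [15, 49] -> [15, 29, 37, 49]
Merge: [8, 35, 44, 49] + [15, 29, 37, 49] -> [8, 15, 29, 35, 37, 44, 49, 49]

Final sorted array: [8, 15, 29, 35, 37, 44, 49, 49]

The merge sort proceeds by recursively splitting the array and merging sorted halves.
After all merges, the sorted array is [8, 15, 29, 35, 37, 44, 49, 49].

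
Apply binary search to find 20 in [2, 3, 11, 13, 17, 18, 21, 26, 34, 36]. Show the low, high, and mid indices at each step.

Binary search for 20 in [2, 3, 11, 13, 17, 18, 21, 26, 34, 36]:

lo=0, hi=9, mid=4, arr[mid]=17 -> 17 < 20, search right half
lo=5, hi=9, mid=7, arr[mid]=26 -> 26 > 20, search left half
lo=5, hi=6, mid=5, arr[mid]=18 -> 18 < 20, search right half
lo=6, hi=6, mid=6, arr[mid]=21 -> 21 > 20, search left half
lo=6 > hi=5, target 20 not found

Binary search determines that 20 is not in the array after 4 comparisons. The search space was exhausted without finding the target.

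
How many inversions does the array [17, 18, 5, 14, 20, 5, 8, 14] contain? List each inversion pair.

Finding inversions in [17, 18, 5, 14, 20, 5, 8, 14]:

(0, 2): arr[0]=17 > arr[2]=5
(0, 3): arr[0]=17 > arr[3]=14
(0, 5): arr[0]=17 > arr[5]=5
(0, 6): arr[0]=17 > arr[6]=8
(0, 7): arr[0]=17 > arr[7]=14
(1, 2): arr[1]=18 > arr[2]=5
(1, 3): arr[1]=18 > arr[3]=14
(1, 5): arr[1]=18 > arr[5]=5
(1, 6): arr[1]=18 > arr[6]=8
(1, 7): arr[1]=18 > arr[7]=14
(3, 5): arr[3]=14 > arr[5]=5
(3, 6): arr[3]=14 > arr[6]=8
(4, 5): arr[4]=20 > arr[5]=5
(4, 6): arr[4]=20 > arr[6]=8
(4, 7): arr[4]=20 > arr[7]=14

Total inversions: 15

The array has 15 inversion(s): (0,2), (0,3), (0,5), (0,6), (0,7), (1,2), (1,3), (1,5), (1,6), (1,7), (3,5), (3,6), (4,5), (4,6), (4,7). Each pair (i,j) satisfies i < j and arr[i] > arr[j].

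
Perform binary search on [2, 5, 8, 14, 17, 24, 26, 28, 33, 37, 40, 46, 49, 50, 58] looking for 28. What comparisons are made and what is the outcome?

Binary search for 28 in [2, 5, 8, 14, 17, 24, 26, 28, 33, 37, 40, 46, 49, 50, 58]:

lo=0, hi=14, mid=7, arr[mid]=28 -> Found target at index 7!

Binary search finds 28 at index 7 after 1 comparisons. The search repeatedly halves the search space by comparing with the middle element.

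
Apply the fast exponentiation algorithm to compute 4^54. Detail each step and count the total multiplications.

Computing 4^54 by squaring (build up from 4^1; each line after the first costs one multiplication):

4^1 = 4
4^2 = (4^1)^2 = 4^2 = 16
4^3 = 4 * 4^2 = 4 * 16 = 64
4^6 = (4^3)^2 = 64^2 = 4096
4^12 = (4^6)^2 = 4096^2 = 16777216
4^13 = 4 * 4^12 = 4 * 16777216 = 67108864
4^26 = (4^13)^2 = 67108864^2 = 4503599627370496
4^27 = 4 * 4^26 = 4 * 4503599627370496 = 18014398509481984
4^54 = (4^27)^2 = 18014398509481984^2 = 324518553658426726783156020576256

Result: 324518553658426726783156020576256
Multiplications needed: 8 (8 lines after 4^1)

4^54 = 324518553658426726783156020576256. Using exponentiation by squaring, this requires 8 multiplications. The key idea: if the exponent is even, square the half-power; if odd, multiply by the base once.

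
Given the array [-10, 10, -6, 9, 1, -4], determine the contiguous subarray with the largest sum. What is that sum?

Using Kadane's algorithm on [-10, 10, -6, 9, 1, -4]:

Scanning through the array:
Position 1 (value 10): max_ending_here = 10, max_so_far = 10
Position 2 (value -6): max_ending_here = 4, max_so_far = 10
Position 3 (value 9): max_ending_here = 13, max_so_far = 13
Position 4 (value 1): max_ending_here = 14, max_so_far = 14
Position 5 (value -4): max_ending_here = 10, max_so_far = 14

Maximum subarray: [10, -6, 9, 1]
Maximum sum: 14

The maximum subarray is [10, -6, 9, 1] with sum 14. This subarray runs from index 1 to index 4.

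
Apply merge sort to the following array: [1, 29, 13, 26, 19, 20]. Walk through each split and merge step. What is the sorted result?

Merge sort trace:

Split: [1, 29, 13, 26, 19, 20] -> [1, 29, 13] and [26, 19, 20]
  Split: [1, 29, 13] -> [1] and [29, 13]
    Split: [29, 13] -> [29] and [13]
    Merge: [29] + [13] -> [13, 29]
  Merge: [1] + [13, 29] -> [1, 13, 29]
  Split: [26, 19, 20] -> [26] and [19, 20]
    Split: [19, 20] -> [19] and [20]
    Merge: [19] + [20] -> [19, 20]
  Merge: [26] + [19, 20] -> [19, 20, 26]
Merge: [1, 13, 29] + [19, 20, 26] -> [1, 13, 19, 20, 26, 29]

Final sorted array: [1, 13, 19, 20, 26, 29]

The merge sort proceeds by recursively splitting the array and merging sorted halves.
After all merges, the sorted array is [1, 13, 19, 20, 26, 29].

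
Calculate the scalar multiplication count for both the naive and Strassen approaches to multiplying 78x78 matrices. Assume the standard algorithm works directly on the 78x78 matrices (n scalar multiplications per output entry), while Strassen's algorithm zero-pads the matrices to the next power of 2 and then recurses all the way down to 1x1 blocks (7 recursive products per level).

Matrix multiplication for 78x78 matrices:

Strassen's algorithm requires power-of-2 dimensions. Pad 78x78 to 128x128 (next power of 2).

Standard algorithm: 78^3 = 474552 multiplications
Strassen's algorithm: 7^(log2(128)) = 7^7 = 823543 multiplications
Difference: 474552 - 823543 = -348991 (Strassen uses MORE here due to padding overhead — for small or just-over-power-of-2 n, padding can outweigh the per-level savings)

Standard: 474552 multiplications (78^3). Strassen: 823543 multiplications (7^7, after padding to 128x128). Strassen reduces 8 recursive multiplications to 7 at each level.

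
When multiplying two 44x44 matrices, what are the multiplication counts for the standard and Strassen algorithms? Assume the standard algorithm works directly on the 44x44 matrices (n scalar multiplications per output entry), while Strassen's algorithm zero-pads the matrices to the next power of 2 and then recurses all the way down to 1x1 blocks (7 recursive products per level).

Matrix multiplication for 44x44 matrices:

Strassen's algorithm requires power-of-2 dimensions. Pad 44x44 to 64x64 (next power of 2).

Standard algorithm: 44^3 = 85184 multiplications
Strassen's algorithm: 7^(log2(64)) = 7^6 = 117649 multiplications
Difference: 85184 - 117649 = -32465 (Strassen uses MORE here due to padding overhead — for small or just-over-power-of-2 n, padding can outweigh the per-level savings)

Standard: 85184 multiplications (44^3). Strassen: 117649 multiplications (7^6, after padding to 64x64). Strassen reduces 8 recursive multiplications to 7 at each level.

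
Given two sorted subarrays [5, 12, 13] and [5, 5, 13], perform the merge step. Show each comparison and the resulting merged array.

Merging process:

Compare 5 vs 5: take 5 from left. Merged: [5]
Compare 12 vs 5: take 5 from right. Merged: [5, 5]
Compare 12 vs 5: take 5 from right. Merged: [5, 5, 5]
Compare 12 vs 13: take 12 from left. Merged: [5, 5, 5, 12]
Compare 13 vs 13: take 13 from left. Merged: [5, 5, 5, 12, 13]
Append remaining from right: [13]. Merged: [5, 5, 5, 12, 13, 13]

Final merged array: [5, 5, 5, 12, 13, 13]
Total comparisons: 5

The merged array is [5, 5, 5, 12, 13, 13], requiring 5 comparisons. The merge step runs in O(n) time where n is the total number of elements.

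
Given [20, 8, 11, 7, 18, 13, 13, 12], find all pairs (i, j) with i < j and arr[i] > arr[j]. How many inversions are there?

Finding inversions in [20, 8, 11, 7, 18, 13, 13, 12]:

(0, 1): arr[0]=20 > arr[1]=8
(0, 2): arr[0]=20 > arr[2]=11
(0, 3): arr[0]=20 > arr[3]=7
(0, 4): arr[0]=20 > arr[4]=18
(0, 5): arr[0]=20 > arr[5]=13
(0, 6): arr[0]=20 > arr[6]=13
(0, 7): arr[0]=20 > arr[7]=12
(1, 3): arr[1]=8 > arr[3]=7
(2, 3): arr[2]=11 > arr[3]=7
(4, 5): arr[4]=18 > arr[5]=13
(4, 6): arr[4]=18 > arr[6]=13
(4, 7): arr[4]=18 > arr[7]=12
(5, 7): arr[5]=13 > arr[7]=12
(6, 7): arr[6]=13 > arr[7]=12

Total inversions: 14

The array has 14 inversion(s): (0,1), (0,2), (0,3), (0,4), (0,5), (0,6), (0,7), (1,3), (2,3), (4,5), (4,6), (4,7), (5,7), (6,7). Each pair (i,j) satisfies i < j and arr[i] > arr[j].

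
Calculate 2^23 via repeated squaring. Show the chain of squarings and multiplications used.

Computing 2^23 by squaring (build up from 2^1; each line after the first costs one multiplication):

2^1 = 2
2^2 = (2^1)^2 = 2^2 = 4
2^4 = (2^2)^2 = 4^2 = 16
2^5 = 2 * 2^4 = 2 * 16 = 32
2^10 = (2^5)^2 = 32^2 = 1024
2^11 = 2 * 2^10 = 2 * 1024 = 2048
2^22 = (2^11)^2 = 2048^2 = 4194304
2^23 = 2 * 2^22 = 2 * 4194304 = 8388608

Result: 8388608
Multiplications needed: 7 (7 lines after 2^1)

2^23 = 8388608. Using exponentiation by squaring, this requires 7 multiplications. The key idea: if the exponent is even, square the half-power; if odd, multiply by the base once.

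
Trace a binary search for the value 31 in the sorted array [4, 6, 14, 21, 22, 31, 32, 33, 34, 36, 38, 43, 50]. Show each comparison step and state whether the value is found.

Binary search for 31 in [4, 6, 14, 21, 22, 31, 32, 33, 34, 36, 38, 43, 50]:

lo=0, hi=12, mid=6, arr[mid]=32 -> 32 > 31, search left half
lo=0, hi=5, mid=2, arr[mid]=14 -> 14 < 31, search right half
lo=3, hi=5, mid=4, arr[mid]=22 -> 22 < 31, search right half
lo=5, hi=5, mid=5, arr[mid]=31 -> Found target at index 5!

Binary search finds 31 at index 5 after 4 comparisons. The search repeatedly halves the search space by comparing with the middle element.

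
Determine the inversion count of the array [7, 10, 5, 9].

Finding inversions in [7, 10, 5, 9]:

(0, 2): arr[0]=7 > arr[2]=5
(1, 2): arr[1]=10 > arr[2]=5
(1, 3): arr[1]=10 > arr[3]=9

Total inversions: 3

The array has 3 inversion(s): (0,2), (1,2), (1,3). Each pair (i,j) satisfies i < j and arr[i] > arr[j].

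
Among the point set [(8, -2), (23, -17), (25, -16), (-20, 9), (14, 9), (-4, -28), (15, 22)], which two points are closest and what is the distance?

Computing all pairwise distances among 7 points:

d((8, -2), (23, -17)) = 21.2132
d((8, -2), (25, -16)) = 22.0227
d((8, -2), (-20, 9)) = 30.0832
d((8, -2), (14, 9)) = 12.53
d((8, -2), (-4, -28)) = 28.6356
d((8, -2), (15, 22)) = 25.0
d((23, -17), (25, -16)) = 2.2361 <-- minimum
d((23, -17), (-20, 9)) = 50.2494
d((23, -17), (14, 9)) = 27.5136
d((23, -17), (-4, -28)) = 29.1548
d((23, -17), (15, 22)) = 39.8121
d((25, -16), (-20, 9)) = 51.4782
d((25, -16), (14, 9)) = 27.313
d((25, -16), (-4, -28)) = 31.3847
d((25, -16), (15, 22)) = 39.2938
d((-20, 9), (14, 9)) = 34.0
d((-20, 9), (-4, -28)) = 40.3113
d((-20, 9), (15, 22)) = 37.3363
d((14, 9), (-4, -28)) = 41.1461
d((14, 9), (15, 22)) = 13.0384
d((-4, -28), (15, 22)) = 53.4883

Closest pair: (23, -17) and (25, -16) with distance 2.2361

The closest pair is (23, -17) and (25, -16) with Euclidean distance 2.2361. For 7 points, brute-force pairwise comparison is shown above. For large n, the divide-and-conquer algorithm (sort by x, recurse on halves, check the dividing strip) achieves O(n log n).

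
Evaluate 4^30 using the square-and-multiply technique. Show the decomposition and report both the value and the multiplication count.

Computing 4^30 by squaring (build up from 4^1; each line after the first costs one multiplication):

4^1 = 4
4^2 = (4^1)^2 = 4^2 = 16
4^3 = 4 * 4^2 = 4 * 16 = 64
4^6 = (4^3)^2 = 64^2 = 4096
4^7 = 4 * 4^6 = 4 * 4096 = 16384
4^14 = (4^7)^2 = 16384^2 = 268435456
4^15 = 4 * 4^14 = 4 * 268435456 = 1073741824
4^30 = (4^15)^2 = 1073741824^2 = 1152921504606846976

Result: 1152921504606846976
Multiplications needed: 7 (7 lines after 4^1)

4^30 = 1152921504606846976. Using exponentiation by squaring, this requires 7 multiplications. The key idea: if the exponent is even, square the half-power; if odd, multiply by the base once.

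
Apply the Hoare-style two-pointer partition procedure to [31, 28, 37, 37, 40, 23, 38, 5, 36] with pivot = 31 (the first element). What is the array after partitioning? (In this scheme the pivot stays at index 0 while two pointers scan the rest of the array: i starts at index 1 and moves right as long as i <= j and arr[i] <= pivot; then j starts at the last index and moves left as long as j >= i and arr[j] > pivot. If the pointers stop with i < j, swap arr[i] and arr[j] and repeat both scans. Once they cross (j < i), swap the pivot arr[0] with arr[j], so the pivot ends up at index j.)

Hoare-style two-pointer partition with pivot = 31:

Initial array: [31, 28, 37, 37, 40, 23, 38, 5, 36]

Pointers start at i = 1, j = 8.
i stops at index 2 (arr[2]=37 > 31), j stops at index 7 (arr[7]=5 <= 31): swap arr[2] and arr[7], array becomes [31, 28, 5, 37, 40, 23, 38, 37, 36]
i stops at index 3 (arr[3]=37 > 31), j stops at index 5 (arr[5]=23 <= 31): swap arr[3] and arr[5], array becomes [31, 28, 5, 23, 40, 37, 38, 37, 36]
i ends at 4, j ends at 3: the pointers have crossed (j < i), so scanning stops.

Swap pivot arr[0] with arr[3] to place pivot at position 3: [23, 28, 5, 31, 40, 37, 38, 37, 36]
Pivot position: 3

After partitioning with pivot 31, the array becomes [23, 28, 5, 31, 40, 37, 38, 37, 36]. The pivot is placed at index 3. All elements to the left of the pivot are <= 31, and all elements to the right are > 31.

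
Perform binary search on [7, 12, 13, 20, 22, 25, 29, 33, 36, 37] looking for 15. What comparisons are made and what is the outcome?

Binary search for 15 in [7, 12, 13, 20, 22, 25, 29, 33, 36, 37]:

lo=0, hi=9, mid=4, arr[mid]=22 -> 22 > 15, search left half
lo=0, hi=3, mid=1, arr[mid]=12 -> 12 < 15, search right half
lo=2, hi=3, mid=2, arr[mid]=13 -> 13 < 15, search right half
lo=3, hi=3, mid=3, arr[mid]=20 -> 20 > 15, search left half
lo=3 > hi=2, target 15 not found

Binary search determines that 15 is not in the array after 4 comparisons. The search space was exhausted without finding the target.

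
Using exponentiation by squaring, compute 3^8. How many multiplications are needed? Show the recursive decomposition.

Computing 3^8 by squaring (build up from 3^1; each line after the first costs one multiplication):

3^1 = 3
3^2 = (3^1)^2 = 3^2 = 9
3^4 = (3^2)^2 = 9^2 = 81
3^8 = (3^4)^2 = 81^2 = 6561

Result: 6561
Multiplications needed: 3 (3 lines after 3^1)

3^8 = 6561. Using exponentiation by squaring, this requires 3 multiplications. The key idea: if the exponent is even, square the half-power; if odd, multiply by the base once.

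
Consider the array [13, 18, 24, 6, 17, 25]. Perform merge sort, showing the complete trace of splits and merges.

Merge sort trace:

Split: [13, 18, 24, 6, 17, 25] -> [13, 18, 24] and [6, 17, 25]
  Split: [13, 18, 24] -> [13] and [18, 24]
    Split: [18, 24] -> [18] and [24]
    Merge: [18] + [24] -> [18, 24]
  Merge: [13] + [18, 24] -> [13, 18, 24]
  Split: [6, 17, 25] -> [6] and [17, 25]
    Split: [17, 25] -> [17] and [25]
    Merge: [17] + [25] -> [17, 25]
  Merge: [6] + [17, 25] -> [6, 17, 25]
Merge: [13, 18, 24] + [6, 17, 25] -> [6, 13, 17, 18, 24, 25]

Final sorted array: [6, 13, 17, 18, 24, 25]

The merge sort proceeds by recursively splitting the array and merging sorted halves.
After all merges, the sorted array is [6, 13, 17, 18, 24, 25].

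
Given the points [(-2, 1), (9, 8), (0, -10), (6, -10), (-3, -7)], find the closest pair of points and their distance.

Computing all pairwise distances among 5 points:

d((-2, 1), (9, 8)) = 13.0384
d((-2, 1), (0, -10)) = 11.1803
d((-2, 1), (6, -10)) = 13.6015
d((-2, 1), (-3, -7)) = 8.0623
d((9, 8), (0, -10)) = 20.1246
d((9, 8), (6, -10)) = 18.2483
d((9, 8), (-3, -7)) = 19.2094
d((0, -10), (6, -10)) = 6.0
d((0, -10), (-3, -7)) = 4.2426 <-- minimum
d((6, -10), (-3, -7)) = 9.4868

Closest pair: (0, -10) and (-3, -7) with distance 4.2426

The closest pair is (0, -10) and (-3, -7) with Euclidean distance 4.2426. For 5 points, brute-force pairwise comparison is shown above. For large n, the divide-and-conquer algorithm (sort by x, recurse on halves, check the dividing strip) achieves O(n log n).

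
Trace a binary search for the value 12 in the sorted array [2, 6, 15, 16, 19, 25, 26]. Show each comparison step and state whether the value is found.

Binary search for 12 in [2, 6, 15, 16, 19, 25, 26]:

lo=0, hi=6, mid=3, arr[mid]=16 -> 16 > 12, search left half
lo=0, hi=2, mid=1, arr[mid]=6 -> 6 < 12, search right half
lo=2, hi=2, mid=2, arr[mid]=15 -> 15 > 12, search left half
lo=2 > hi=1, target 12 not found

Binary search determines that 12 is not in the array after 3 comparisons. The search space was exhausted without finding the target.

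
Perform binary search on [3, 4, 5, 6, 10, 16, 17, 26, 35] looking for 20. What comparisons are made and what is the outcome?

Binary search for 20 in [3, 4, 5, 6, 10, 16, 17, 26, 35]:

lo=0, hi=8, mid=4, arr[mid]=10 -> 10 < 20, search right half
lo=5, hi=8, mid=6, arr[mid]=17 -> 17 < 20, search right half
lo=7, hi=8, mid=7, arr[mid]=26 -> 26 > 20, search left half
lo=7 > hi=6, target 20 not found

Binary search determines that 20 is not in the array after 3 comparisons. The search space was exhausted without finding the target.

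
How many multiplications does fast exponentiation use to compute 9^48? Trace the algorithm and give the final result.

Computing 9^48 by squaring (build up from 9^1; each line after the first costs one multiplication):

9^1 = 9
9^2 = (9^1)^2 = 9^2 = 81
9^3 = 9 * 9^2 = 9 * 81 = 729
9^6 = (9^3)^2 = 729^2 = 531441
9^12 = (9^6)^2 = 531441^2 = 282429536481
9^24 = (9^12)^2 = 282429536481^2 = 79766443076872509863361
9^48 = (9^24)^2 = 79766443076872509863361^2 = 6362685441135942358474828762538534230890216321

Result: 6362685441135942358474828762538534230890216321
Multiplications needed: 6 (6 lines after 9^1)

9^48 = 6362685441135942358474828762538534230890216321. Using exponentiation by squaring, this requires 6 multiplications. The key idea: if the exponent is even, square the half-power; if odd, multiply by the base once.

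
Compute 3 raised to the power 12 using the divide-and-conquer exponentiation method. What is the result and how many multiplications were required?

Computing 3^12 by squaring (build up from 3^1; each line after the first costs one multiplication):

3^1 = 3
3^2 = (3^1)^2 = 3^2 = 9
3^3 = 3 * 3^2 = 3 * 9 = 27
3^6 = (3^3)^2 = 27^2 = 729
3^12 = (3^6)^2 = 729^2 = 531441

Result: 531441
Multiplications needed: 4 (4 lines after 3^1)

3^12 = 531441. Using exponentiation by squaring, this requires 4 multiplications. The key idea: if the exponent is even, square the half-power; if odd, multiply by the base once.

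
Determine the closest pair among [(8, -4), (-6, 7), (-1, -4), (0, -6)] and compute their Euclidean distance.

Computing all pairwise distances among 4 points:

d((8, -4), (-6, 7)) = 17.8045
d((8, -4), (-1, -4)) = 9.0
d((8, -4), (0, -6)) = 8.2462
d((-6, 7), (-1, -4)) = 12.083
d((-6, 7), (0, -6)) = 14.3178
d((-1, -4), (0, -6)) = 2.2361 <-- minimum

Closest pair: (-1, -4) and (0, -6) with distance 2.2361

The closest pair is (-1, -4) and (0, -6) with Euclidean distance 2.2361. For 4 points, brute-force pairwise comparison is shown above. For large n, the divide-and-conquer algorithm (sort by x, recurse on halves, check the dividing strip) achieves O(n log n).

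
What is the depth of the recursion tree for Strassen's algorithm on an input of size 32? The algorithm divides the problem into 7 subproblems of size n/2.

For divide and conquer with division factor 2:

Problem sizes at each level:
Level 0: 32
Level 1: 16
Level 2: 8
Level 3: 4
Level 4: 2
Level 5: 1

The root is level 0 and the size-1 base case is level 5 (the tree spans levels 0 through 5, i.e. 6 levels counting the root), so the depth is the number of divisions: log_2(32) = 5

The recursion tree depth is log_2(32) = 5. At each level, the problem size is divided by 2, so it takes 5 divisions to reduce to a base case of size 1. The algorithm makes 7 recursive calls at each level.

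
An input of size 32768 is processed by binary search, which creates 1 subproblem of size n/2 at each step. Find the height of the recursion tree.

For divide and conquer with division factor 2:

Problem sizes at each level:
Level 0: 32768
Level 1: 16384
Level 2: 8192
Level 3: 4096
Level 4: 2048
Level 5: 1024
Level 6: 512
Level 7: 256
Level 8: 128
Level 9: 64
Level 10: 32
Level 11: 16
Level 12: 8
Level 13: 4
Level 14: 2
Level 15: 1

The root is level 0 and the size-1 base case is level 15 (the tree spans levels 0 through 15, i.e. 16 levels counting the root), so the depth is the number of divisions: log_2(32768) = 15

The recursion tree depth is log_2(32768) = 15. At each level, the problem size is divided by 2, so it takes 15 divisions to reduce to a base case of size 1. The algorithm makes 1 recursive call at each level.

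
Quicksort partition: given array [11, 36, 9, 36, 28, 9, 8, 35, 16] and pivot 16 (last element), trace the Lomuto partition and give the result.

Lomuto partition with pivot = 16:

Initial array: [11, 36, 9, 36, 28, 9, 8, 35, 16]

arr[0]=11 <= 16: swap with position 0, array becomes [11, 36, 9, 36, 28, 9, 8, 35, 16]
arr[1]=36 > 16: no swap
arr[2]=9 <= 16: swap with position 1, array becomes [11, 9, 36, 36, 28, 9, 8, 35, 16]
arr[3]=36 > 16: no swap
arr[4]=28 > 16: no swap
arr[5]=9 <= 16: swap with position 2, array becomes [11, 9, 9, 36, 28, 36, 8, 35, 16]
arr[6]=8 <= 16: swap with position 3, array becomes [11, 9, 9, 8, 28, 36, 36, 35, 16]
arr[7]=35 > 16: no swap

Place pivot at position 4: [11, 9, 9, 8, 16, 36, 36, 35, 28]
Pivot position: 4

After partitioning with pivot 16, the array becomes [11, 9, 9, 8, 16, 36, 36, 35, 28]. The pivot is placed at index 4. All elements to the left of the pivot are <= 16, and all elements to the right are > 16.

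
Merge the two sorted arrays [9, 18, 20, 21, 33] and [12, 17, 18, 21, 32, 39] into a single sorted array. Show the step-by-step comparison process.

Merging process:

Compare 9 vs 12: take 9 from left. Merged: [9]
Compare 18 vs 12: take 12 from right. Merged: [9, 12]
Compare 18 vs 17: take 17 from right. Merged: [9, 12, 17]
Compare 18 vs 18: take 18 from left. Merged: [9, 12, 17, 18]
Compare 20 vs 18: take 18 from right. Merged: [9, 12, 17, 18, 18]
Compare 20 vs 21: take 20 from left. Merged: [9, 12, 17, 18, 18, 20]
Compare 21 vs 21: take 21 from left. Merged: [9, 12, 17, 18, 18, 20, 21]
Compare 33 vs 21: take 21 from right. Merged: [9, 12, 17, 18, 18, 20, 21, 21]
Compare 33 vs 32: take 32 from right. Merged: [9, 12, 17, 18, 18, 20, 21, 21, 32]
Compare 33 vs 39: take 33 from left. Merged: [9, 12, 17, 18, 18, 20, 21, 21, 32, 33]
Append remaining from right: [39]. Merged: [9, 12, 17, 18, 18, 20, 21, 21, 32, 33, 39]

Final merged array: [9, 12, 17, 18, 18, 20, 21, 21, 32, 33, 39]
Total comparisons: 10

The merged array is [9, 12, 17, 18, 18, 20, 21, 21, 32, 33, 39], requiring 10 comparisons. The merge step runs in O(n) time where n is the total number of elements.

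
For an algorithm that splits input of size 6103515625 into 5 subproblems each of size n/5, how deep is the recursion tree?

For divide and conquer with division factor 5:

Problem sizes at each level:
Level 0: 6103515625
Level 1: 1220703125
Level 2: 244140625
Level 3: 48828125
Level 4: 9765625
Level 5: 1953125
Level 6: 390625
Level 7: 78125
Level 8: 15625
Level 9: 3125
Level 10: 625
Level 11: 125
Level 12: 25
Level 13: 5
Level 14: 1

The root is level 0 and the size-1 base case is level 14 (the tree spans levels 0 through 14, i.e. 15 levels counting the root), so the depth is the number of divisions: log_5(6103515625) = 14

The recursion tree depth is log_5(6103515625) = 14. At each level, the problem size is divided by 5, so it takes 14 divisions to reduce to a base case of size 1. The algorithm makes 5 recursive calls at each level.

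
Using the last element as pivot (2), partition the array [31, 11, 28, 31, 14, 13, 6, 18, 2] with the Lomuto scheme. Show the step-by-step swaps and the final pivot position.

Lomuto partition with pivot = 2:

Initial array: [31, 11, 28, 31, 14, 13, 6, 18, 2]

arr[0]=31 > 2: no swap
arr[1]=11 > 2: no swap
arr[2]=28 > 2: no swap
arr[3]=31 > 2: no swap
arr[4]=14 > 2: no swap
arr[5]=13 > 2: no swap
arr[6]=6 > 2: no swap
arr[7]=18 > 2: no swap

Place pivot at position 0: [2, 11, 28, 31, 14, 13, 6, 18, 31]
Pivot position: 0

After partitioning with pivot 2, the array becomes [2, 11, 28, 31, 14, 13, 6, 18, 31]. The pivot is placed at index 0. All elements to the left of the pivot are <= 2, and all elements to the right are > 2.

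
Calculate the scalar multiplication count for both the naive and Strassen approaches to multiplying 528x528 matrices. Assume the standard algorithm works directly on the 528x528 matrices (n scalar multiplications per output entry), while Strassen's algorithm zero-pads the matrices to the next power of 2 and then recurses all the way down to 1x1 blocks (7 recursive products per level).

Matrix multiplication for 528x528 matrices:

Strassen's algorithm requires power-of-2 dimensions. Pad 528x528 to 1024x1024 (next power of 2).

Standard algorithm: 528^3 = 147197952 multiplications
Strassen's algorithm: 7^(log2(1024)) = 7^10 = 282475249 multiplications
Difference: 147197952 - 282475249 = -135277297 (Strassen uses MORE here due to padding overhead — for small or just-over-power-of-2 n, padding can outweigh the per-level savings)

Standard: 147197952 multiplications (528^3). Strassen: 282475249 multiplications (7^10, after padding to 1024x1024). Strassen reduces 8 recursive multiplications to 7 at each level.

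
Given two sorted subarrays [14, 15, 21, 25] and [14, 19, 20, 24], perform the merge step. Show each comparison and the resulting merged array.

Merging process:

Compare 14 vs 14: take 14 from left. Merged: [14]
Compare 15 vs 14: take 14 from right. Merged: [14, 14]
Compare 15 vs 19: take 15 from left. Merged: [14, 14, 15]
Compare 21 vs 19: take 19 from right. Merged: [14, 14, 15, 19]
Compare 21 vs 20: take 20 from right. Merged: [14, 14, 15, 19, 20]
Compare 21 vs 24: take 21 from left. Merged: [14, 14, 15, 19, 20, 21]
Compare 25 vs 24: take 24 from right. Merged: [14, 14, 15, 19, 20, 21, 24]
Append remaining from left: [25]. Merged: [14, 14, 15, 19, 20, 21, 24, 25]

Final merged array: [14, 14, 15, 19, 20, 21, 24, 25]
Total comparisons: 7

The merged array is [14, 14, 15, 19, 20, 21, 24, 25], requiring 7 comparisons. The merge step runs in O(n) time where n is the total number of elements.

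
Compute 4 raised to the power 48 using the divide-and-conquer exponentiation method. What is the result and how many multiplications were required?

Computing 4^48 by squaring (build up from 4^1; each line after the first costs one multiplication):

4^1 = 4
4^2 = (4^1)^2 = 4^2 = 16
4^3 = 4 * 4^2 = 4 * 16 = 64
4^6 = (4^3)^2 = 64^2 = 4096
4^12 = (4^6)^2 = 4096^2 = 16777216
4^24 = (4^12)^2 = 16777216^2 = 281474976710656
4^48 = (4^24)^2 = 281474976710656^2 = 79228162514264337593543950336

Result: 79228162514264337593543950336
Multiplications needed: 6 (6 lines after 4^1)

4^48 = 79228162514264337593543950336. Using exponentiation by squaring, this requires 6 multiplications. The key idea: if the exponent is even, square the half-power; if odd, multiply by the base once.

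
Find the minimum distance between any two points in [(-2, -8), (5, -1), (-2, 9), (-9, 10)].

Computing all pairwise distances among 4 points:

d((-2, -8), (5, -1)) = 9.8995
d((-2, -8), (-2, 9)) = 17.0
d((-2, -8), (-9, 10)) = 19.3132
d((5, -1), (-2, 9)) = 12.2066
d((5, -1), (-9, 10)) = 17.8045
d((-2, 9), (-9, 10)) = 7.0711 <-- minimum

Closest pair: (-2, 9) and (-9, 10) with distance 7.0711

The closest pair is (-2, 9) and (-9, 10) with Euclidean distance 7.0711. For 4 points, brute-force pairwise comparison is shown above. For large n, the divide-and-conquer algorithm (sort by x, recurse on halves, check the dividing strip) achieves O(n log n).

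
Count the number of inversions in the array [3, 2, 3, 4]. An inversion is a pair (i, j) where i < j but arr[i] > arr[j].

Finding inversions in [3, 2, 3, 4]:

(0, 1): arr[0]=3 > arr[1]=2

Total inversions: 1

The array has 1 inversion(s): (0,1). Each pair (i,j) satisfies i < j and arr[i] > arr[j].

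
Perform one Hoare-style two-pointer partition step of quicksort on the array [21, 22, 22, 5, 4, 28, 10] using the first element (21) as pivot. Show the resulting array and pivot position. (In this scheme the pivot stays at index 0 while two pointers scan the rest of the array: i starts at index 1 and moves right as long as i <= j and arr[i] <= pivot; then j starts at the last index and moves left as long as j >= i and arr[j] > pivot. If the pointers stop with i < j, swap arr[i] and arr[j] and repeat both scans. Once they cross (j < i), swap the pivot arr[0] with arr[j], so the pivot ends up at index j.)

Hoare-style two-pointer partition with pivot = 21:

Initial array: [21, 22, 22, 5, 4, 28, 10]

Pointers start at i = 1, j = 6.
i stops at index 1 (arr[1]=22 > 21), j stops at index 6 (arr[6]=10 <= 21): swap arr[1] and arr[6], array becomes [21, 10, 22, 5, 4, 28, 22]
i stops at index 2 (arr[2]=22 > 21), j stops at index 4 (arr[4]=4 <= 21): swap arr[2] and arr[4], array becomes [21, 10, 4, 5, 22, 28, 22]
i ends at 4, j ends at 3: the pointers have crossed (j < i), so scanning stops.

Swap pivot arr[0] with arr[3] to place pivot at position 3: [5, 10, 4, 21, 22, 28, 22]
Pivot position: 3

After partitioning with pivot 21, the array becomes [5, 10, 4, 21, 22, 28, 22]. The pivot is placed at index 3. All elements to the left of the pivot are <= 21, and all elements to the right are > 21.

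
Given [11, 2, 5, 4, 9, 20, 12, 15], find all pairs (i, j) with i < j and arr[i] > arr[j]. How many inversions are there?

Finding inversions in [11, 2, 5, 4, 9, 20, 12, 15]:

(0, 1): arr[0]=11 > arr[1]=2
(0, 2): arr[0]=11 > arr[2]=5
(0, 3): arr[0]=11 > arr[3]=4
(0, 4): arr[0]=11 > arr[4]=9
(2, 3): arr[2]=5 > arr[3]=4
(5, 6): arr[5]=20 > arr[6]=12
(5, 7): arr[5]=20 > arr[7]=15

Total inversions: 7

The array has 7 inversion(s): (0,1), (0,2), (0,3), (0,4), (2,3), (5,6), (5,7). Each pair (i,j) satisfies i < j and arr[i] > arr[j].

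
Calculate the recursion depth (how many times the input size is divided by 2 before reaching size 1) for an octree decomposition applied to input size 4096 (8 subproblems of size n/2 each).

For divide and conquer with division factor 2:

Problem sizes at each level:
Level 0: 4096
Level 1: 2048
Level 2: 1024
Level 3: 512
Level 4: 256
Level 5: 128
Level 6: 64
Level 7: 32
Level 8: 16
Level 9: 8
Level 10: 4
Level 11: 2
Level 12: 1

The root is level 0 and the size-1 base case is level 12 (the tree spans levels 0 through 12, i.e. 13 levels counting the root), so the depth is the number of divisions: log_2(4096) = 12

The recursion tree depth is log_2(4096) = 12. At each level, the problem size is divided by 2, so it takes 12 divisions to reduce to a base case of size 1. The algorithm makes 8 recursive calls at each level.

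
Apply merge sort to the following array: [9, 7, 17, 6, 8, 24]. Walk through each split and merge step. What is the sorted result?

Merge sort trace:

Split: [9, 7, 17, 6, 8, 24] -> [9, 7, 17] and [6, 8, 24]
  Split: [9, 7, 17] -> [9] and [7, 17]
    Split: [7, 17] -> [7] and [17]
    Merge: [7] + [17] -> [7, 17]
  Merge: [9] + [7, 17] -> [7, 9, 17]
  Split: [6, 8, 24] -> [6] and [8, 24]
    Split: [8, 24] -> [8] and [24]
    Merge: [8] + [24] -> [8, 24]
  Merge: [6] + [8, 24] -> [6, 8, 24]
Merge: [7, 9, 17] + [6, 8, 24] -> [6, 7, 8, 9, 17, 24]

Final sorted array: [6, 7, 8, 9, 17, 24]

The merge sort proceeds by recursively splitting the array and merging sorted halves.
After all merges, the sorted array is [6, 7, 8, 9, 17, 24].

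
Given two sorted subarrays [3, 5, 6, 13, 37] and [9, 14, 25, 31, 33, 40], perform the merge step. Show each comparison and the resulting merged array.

Merging process:

Compare 3 vs 9: take 3 from left. Merged: [3]
Compare 5 vs 9: take 5 from left. Merged: [3, 5]
Compare 6 vs 9: take 6 from left. Merged: [3, 5, 6]
Compare 13 vs 9: take 9 from right. Merged: [3, 5, 6, 9]
Compare 13 vs 14: take 13 from left. Merged: [3, 5, 6, 9, 13]
Compare 37 vs 14: take 14 from right. Merged: [3, 5, 6, 9, 13, 14]
Compare 37 vs 25: take 25 from right. Merged: [3, 5, 6, 9, 13, 14, 25]
Compare 37 vs 31: take 31 from right. Merged: [3, 5, 6, 9, 13, 14, 25, 31]
Compare 37 vs 33: take 33 from right. Merged: [3, 5, 6, 9, 13, 14, 25, 31, 33]
Compare 37 vs 40: take 37 from left. Merged: [3, 5, 6, 9, 13, 14, 25, 31, 33, 37]
Append remaining from right: [40]. Merged: [3, 5, 6, 9, 13, 14, 25, 31, 33, 37, 40]

Final merged array: [3, 5, 6, 9, 13, 14, 25, 31, 33, 37, 40]
Total comparisons: 10

The merged array is [3, 5, 6, 9, 13, 14, 25, 31, 33, 37, 40], requiring 10 comparisons. The merge step runs in O(n) time where n is the total number of elements.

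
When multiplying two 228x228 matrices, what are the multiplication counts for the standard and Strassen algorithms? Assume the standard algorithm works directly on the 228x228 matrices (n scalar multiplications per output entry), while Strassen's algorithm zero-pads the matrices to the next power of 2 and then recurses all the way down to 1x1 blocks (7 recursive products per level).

Matrix multiplication for 228x228 matrices:

Strassen's algorithm requires power-of-2 dimensions. Pad 228x228 to 256x256 (next power of 2).

Standard algorithm: 228^3 = 11852352 multiplications
Strassen's algorithm: 7^(log2(256)) = 7^8 = 5764801 multiplications
Savings: 11852352 - 5764801 = 6087551 multiplications

Standard: 11852352 multiplications (228^3). Strassen: 5764801 multiplications (7^8, after padding to 256x256). Strassen reduces 8 recursive multiplications to 7 at each level.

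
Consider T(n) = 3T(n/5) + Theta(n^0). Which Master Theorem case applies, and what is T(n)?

Master Theorem for T(n) = 3T(n/5) + O(n^0):

a = 3, b = 5, c = 0
log_b(a) = log_5(3) = 0.6826

Case 1: c = 0 < log_5(3) = 0.6826
T(n) = O(n^(log_5 3))

For T(n) = 3T(n/5) + O(n^0): log_5(3) = 0.6826. This is Case 1 of the Master Theorem (c < log_b(a), work dominated by leaves), giving O(n^(log_5 3)).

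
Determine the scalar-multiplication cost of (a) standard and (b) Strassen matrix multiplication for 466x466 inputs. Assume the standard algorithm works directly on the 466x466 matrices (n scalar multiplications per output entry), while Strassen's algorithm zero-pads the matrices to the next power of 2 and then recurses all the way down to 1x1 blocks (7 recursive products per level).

Matrix multiplication for 466x466 matrices:

Strassen's algorithm requires power-of-2 dimensions. Pad 466x466 to 512x512 (next power of 2).

Standard algorithm: 466^3 = 101194696 multiplications
Strassen's algorithm: 7^(log2(512)) = 7^9 = 40353607 multiplications
Savings: 101194696 - 40353607 = 60841089 multiplications

Standard: 101194696 multiplications (466^3). Strassen: 40353607 multiplications (7^9, after padding to 512x512). Strassen reduces 8 recursive multiplications to 7 at each level.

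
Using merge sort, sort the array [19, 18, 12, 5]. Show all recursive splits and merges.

Merge sort trace:

Split: [19, 18, 12, 5] -> [19, 18] and [12, 5]
  Split: [19, 18] -> [19] and [18]
  Merge: [19] + [18] -> [18, 19]
  Split: [12, 5] -> [12] and [5]
  Merge: [12] + [5] -> [5, 12]
Merge: [18, 19] + [5, 12] -> [5, 12, 18, 19]

Final sorted array: [5, 12, 18, 19]

The merge sort proceeds by recursively splitting the array and merging sorted halves.
After all merges, the sorted array is [5, 12, 18, 19].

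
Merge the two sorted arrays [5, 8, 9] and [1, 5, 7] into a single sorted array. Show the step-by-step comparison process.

Merging process:

Compare 5 vs 1: take 1 from right. Merged: [1]
Compare 5 vs 5: take 5 from left. Merged: [1, 5]
Compare 8 vs 5: take 5 from right. Merged: [1, 5, 5]
Compare 8 vs 7: take 7 from right. Merged: [1, 5, 5, 7]
Append remaining from left: [8, 9]. Merged: [1, 5, 5, 7, 8, 9]

Final merged array: [1, 5, 5, 7, 8, 9]
Total comparisons: 4

The merged array is [1, 5, 5, 7, 8, 9], requiring 4 comparisons. The merge step runs in O(n) time where n is the total number of elements.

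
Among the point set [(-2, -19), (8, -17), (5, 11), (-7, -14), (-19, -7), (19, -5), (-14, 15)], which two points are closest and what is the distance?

Computing all pairwise distances among 7 points:

d((-2, -19), (8, -17)) = 10.198
d((-2, -19), (5, 11)) = 30.8058
d((-2, -19), (-7, -14)) = 7.0711 <-- minimum
d((-2, -19), (-19, -7)) = 20.8087
d((-2, -19), (19, -5)) = 25.2389
d((-2, -19), (-14, 15)) = 36.0555
d((8, -17), (5, 11)) = 28.1603
d((8, -17), (-7, -14)) = 15.2971
d((8, -17), (-19, -7)) = 28.7924
d((8, -17), (19, -5)) = 16.2788
d((8, -17), (-14, 15)) = 38.833
d((5, 11), (-7, -14)) = 27.7308
d((5, 11), (-19, -7)) = 30.0
d((5, 11), (19, -5)) = 21.2603
d((5, 11), (-14, 15)) = 19.4165
d((-7, -14), (-19, -7)) = 13.8924
d((-7, -14), (19, -5)) = 27.5136
d((-7, -14), (-14, 15)) = 29.8329
d((-19, -7), (19, -5)) = 38.0526
d((-19, -7), (-14, 15)) = 22.561
d((19, -5), (-14, 15)) = 38.5876

Closest pair: (-2, -19) and (-7, -14) with distance 7.0711

The closest pair is (-2, -19) and (-7, -14) with Euclidean distance 7.0711. For 7 points, brute-force pairwise comparison is shown above. For large n, the divide-and-conquer algorithm (sort by x, recurse on halves, check the dividing strip) achieves O(n log n).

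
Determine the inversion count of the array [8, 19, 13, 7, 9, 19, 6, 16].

Finding inversions in [8, 19, 13, 7, 9, 19, 6, 16]:

(0, 3): arr[0]=8 > arr[3]=7
(0, 6): arr[0]=8 > arr[6]=6
(1, 2): arr[1]=19 > arr[2]=13
(1, 3): arr[1]=19 > arr[3]=7
(1, 4): arr[1]=19 > arr[4]=9
(1, 6): arr[1]=19 > arr[6]=6
(1, 7): arr[1]=19 > arr[7]=16
(2, 3): arr[2]=13 > arr[3]=7
(2, 4): arr[2]=13 > arr[4]=9
(2, 6): arr[2]=13 > arr[6]=6
(3, 6): arr[3]=7 > arr[6]=6
(4, 6): arr[4]=9 > arr[6]=6
(5, 6): arr[5]=19 > arr[6]=6
(5, 7): arr[5]=19 > arr[7]=16

Total inversions: 14

The array has 14 inversion(s): (0,3), (0,6), (1,2), (1,3), (1,4), (1,6), (1,7), (2,3), (2,4), (2,6), (3,6), (4,6), (5,6), (5,7). Each pair (i,j) satisfies i < j and arr[i] > arr[j].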